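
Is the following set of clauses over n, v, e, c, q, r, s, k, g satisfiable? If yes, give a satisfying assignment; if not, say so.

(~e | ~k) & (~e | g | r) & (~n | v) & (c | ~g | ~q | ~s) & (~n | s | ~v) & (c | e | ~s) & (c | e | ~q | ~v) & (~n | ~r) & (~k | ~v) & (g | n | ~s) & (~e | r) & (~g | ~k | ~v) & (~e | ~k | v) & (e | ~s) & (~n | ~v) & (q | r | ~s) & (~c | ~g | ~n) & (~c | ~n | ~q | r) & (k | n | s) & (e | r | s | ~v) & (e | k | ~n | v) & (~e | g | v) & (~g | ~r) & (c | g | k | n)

Try n = True:
  (~n | v) forces v = True.
  clause (~n | ~v) is falsified — backtrack.
So n = False.
Set v = False.
Try e = True:
  (~e | ~k) forces k = False.
  (~e | r) forces r = True.
  (k | n | s) forces s = True.
  (g | n | ~s) forces g = True.
  clause (~g | ~r) is falsified — backtrack.
So e = False.
  then (e | ~s) forces s = False.
  then (k | n | s) forces k = True.
Set c = True.
Set q = True.
Set r = False.
Set g = True.
All clauses satisfied.

n: False, v: False, e: False, c: True, q: True, r: False, s: False, k: True, g: True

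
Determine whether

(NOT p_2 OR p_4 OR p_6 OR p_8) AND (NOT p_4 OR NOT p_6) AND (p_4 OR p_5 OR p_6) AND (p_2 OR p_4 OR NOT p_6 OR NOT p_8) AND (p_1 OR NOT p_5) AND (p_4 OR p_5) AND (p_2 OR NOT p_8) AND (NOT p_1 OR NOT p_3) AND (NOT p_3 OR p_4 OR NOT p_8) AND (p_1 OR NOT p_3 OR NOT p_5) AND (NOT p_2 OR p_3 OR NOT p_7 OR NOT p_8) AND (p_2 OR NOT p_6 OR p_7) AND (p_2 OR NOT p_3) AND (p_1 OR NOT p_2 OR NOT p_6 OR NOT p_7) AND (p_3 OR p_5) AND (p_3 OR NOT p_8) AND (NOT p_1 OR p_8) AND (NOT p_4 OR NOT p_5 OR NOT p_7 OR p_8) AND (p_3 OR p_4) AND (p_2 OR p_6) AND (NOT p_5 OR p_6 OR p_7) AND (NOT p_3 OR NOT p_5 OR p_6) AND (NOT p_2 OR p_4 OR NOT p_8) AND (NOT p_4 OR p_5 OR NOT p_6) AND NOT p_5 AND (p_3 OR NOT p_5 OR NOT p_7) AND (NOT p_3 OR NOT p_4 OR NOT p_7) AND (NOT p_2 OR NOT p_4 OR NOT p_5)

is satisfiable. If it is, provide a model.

Unit clause (NOT p_5) forces p_5 = False.
In (p_4 OR p_5) only p_4 is left, so p_4 = True.
In (p_3 OR p_5) only p_3 is left, so p_3 = True.
In (NOT p_4 OR p_5 OR NOT p_6) only NOT p_6 is left, so p_6 = False.
In (NOT p_3 OR NOT p_4 OR NOT p_7) only NOT p_7 is left, so p_7 = False.
In (NOT p_1 OR NOT p_3) only NOT p_1 is left, so p_1 = False.
In (p_2 OR NOT p_3) only p_2 is left, so p_2 = True.
Set p_8 = False.
All clauses satisfied.

p_1 = False, p_2 = True, p_3 = True, p_4 = True, p_5 = False, p_6 = False, p_7 = False, p_8 = False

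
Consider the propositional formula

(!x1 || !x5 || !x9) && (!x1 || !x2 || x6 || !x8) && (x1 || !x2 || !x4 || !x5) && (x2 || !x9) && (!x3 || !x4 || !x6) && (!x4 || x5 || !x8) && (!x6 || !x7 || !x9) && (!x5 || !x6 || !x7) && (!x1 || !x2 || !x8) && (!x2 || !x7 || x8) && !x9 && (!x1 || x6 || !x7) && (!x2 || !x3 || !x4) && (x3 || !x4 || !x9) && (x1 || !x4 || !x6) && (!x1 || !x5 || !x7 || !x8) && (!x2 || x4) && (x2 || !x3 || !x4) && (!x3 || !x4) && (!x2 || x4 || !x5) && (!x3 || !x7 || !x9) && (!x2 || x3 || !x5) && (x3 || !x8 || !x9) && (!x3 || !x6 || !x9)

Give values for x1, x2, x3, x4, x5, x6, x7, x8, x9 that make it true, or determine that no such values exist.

x1 = True, x2 = False, x3 = True, x4 = False, x5 = False, x6 = True, x7 = False, x8 = False, x9 = False

Unit clause (!x9) forces x9 = False.
Set x1 = True.
Set x2 = False.
Set x3 = True.
  then (x2 || !x3 || !x4) forces x4 = False.
Set x5 = False.
Set x6 = True.
Set x7 = False.
Set x8 = False.
All clauses satisfied.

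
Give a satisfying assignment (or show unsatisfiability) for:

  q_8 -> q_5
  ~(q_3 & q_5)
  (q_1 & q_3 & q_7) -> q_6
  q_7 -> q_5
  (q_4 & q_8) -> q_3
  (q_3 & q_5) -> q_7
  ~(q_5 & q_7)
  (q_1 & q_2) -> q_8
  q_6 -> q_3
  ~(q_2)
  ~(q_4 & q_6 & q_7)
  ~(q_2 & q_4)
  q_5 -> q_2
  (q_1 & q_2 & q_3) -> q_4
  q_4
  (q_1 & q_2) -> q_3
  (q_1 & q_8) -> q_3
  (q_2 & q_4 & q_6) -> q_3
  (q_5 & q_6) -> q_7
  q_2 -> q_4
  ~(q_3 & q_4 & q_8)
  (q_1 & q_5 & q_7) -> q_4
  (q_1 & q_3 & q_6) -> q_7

q_1=T, q_2=F, q_3=T, q_4=T, q_5=F, q_6=F, q_7=F, q_8=F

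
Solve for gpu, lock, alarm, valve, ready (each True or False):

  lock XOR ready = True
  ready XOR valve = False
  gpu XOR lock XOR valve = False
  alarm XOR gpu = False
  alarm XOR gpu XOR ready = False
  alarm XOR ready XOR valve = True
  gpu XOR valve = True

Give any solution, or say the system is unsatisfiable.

gpu = True, lock = True, alarm = True, valve = False, ready = False

lock XOR ready = T XOR F = True ✓
ready XOR valve = F XOR F = False ✓
gpu XOR lock XOR valve = T XOR T XOR F = False ✓
alarm XOR gpu = T XOR T = False ✓
alarm XOR gpu XOR ready = T XOR T XOR F = False ✓
alarm XOR ready XOR valve = T XOR F XOR F = True ✓
gpu XOR valve = T XOR F = True ✓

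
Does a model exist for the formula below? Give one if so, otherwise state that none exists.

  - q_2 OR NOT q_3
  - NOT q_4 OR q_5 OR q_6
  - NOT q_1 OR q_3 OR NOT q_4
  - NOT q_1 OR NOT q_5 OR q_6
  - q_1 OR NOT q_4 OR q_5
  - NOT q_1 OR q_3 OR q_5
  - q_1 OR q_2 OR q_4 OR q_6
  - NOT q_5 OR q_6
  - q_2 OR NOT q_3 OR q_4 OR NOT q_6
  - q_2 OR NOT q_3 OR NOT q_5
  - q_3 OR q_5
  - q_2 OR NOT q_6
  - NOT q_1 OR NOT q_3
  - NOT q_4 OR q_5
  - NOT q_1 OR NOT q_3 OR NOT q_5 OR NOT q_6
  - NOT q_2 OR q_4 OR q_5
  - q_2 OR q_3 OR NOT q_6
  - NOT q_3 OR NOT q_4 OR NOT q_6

q_1 = False, q_2 = True, q_3 = True, q_4 = False, q_5 = True, q_6 = True

Set q_1 = False.
Try q_2 = False:
  (q_2 OR NOT q_3) forces q_3 = False.
  (q_3 OR q_5) forces q_5 = True.
  (NOT q_5 OR q_6) forces q_6 = True.
  clause (q_2 OR NOT q_6) is falsified — backtrack.
So q_2 = True.
Set q_3 = True.
Try q_4 = True:
  (q_1 OR NOT q_4 OR q_5) forces q_5 = True.
  (NOT q_5 OR q_6) forces q_6 = True.
  clause (NOT q_3 OR NOT q_4 OR NOT q_6) is falsified — backtrack.
So q_4 = False.
  then (NOT q_2 OR q_4 OR q_5) forces q_5 = True.
  then (NOT q_5 OR q_6) forces q_6 = True.
All clauses satisfied.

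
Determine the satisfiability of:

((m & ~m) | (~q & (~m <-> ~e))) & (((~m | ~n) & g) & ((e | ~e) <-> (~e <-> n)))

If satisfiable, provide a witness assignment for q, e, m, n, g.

q = False, e = False, m = False, n = True, g = True

  (m & ~m) | (~q & (~m <-> ~e)) = True
    m & ~m = False
      ~m = True
    ~q & (~m <-> ~e) = True
      ~q = True
      ~m <-> ~e = True
        ~m = True
        ~e = True
  ((~m | ~n) & g) & ((e | ~e) <-> (~e <-> n)) = True
    (~m | ~n) & g = True
      ~m | ~n = True
        ~m = True
        ~n = False
    (e | ~e) <-> (~e <-> n) = True
      e | ~e = True
        ~e = True
      ~e <-> n = True
        ~e = True
Both conjuncts True, so the formula holds.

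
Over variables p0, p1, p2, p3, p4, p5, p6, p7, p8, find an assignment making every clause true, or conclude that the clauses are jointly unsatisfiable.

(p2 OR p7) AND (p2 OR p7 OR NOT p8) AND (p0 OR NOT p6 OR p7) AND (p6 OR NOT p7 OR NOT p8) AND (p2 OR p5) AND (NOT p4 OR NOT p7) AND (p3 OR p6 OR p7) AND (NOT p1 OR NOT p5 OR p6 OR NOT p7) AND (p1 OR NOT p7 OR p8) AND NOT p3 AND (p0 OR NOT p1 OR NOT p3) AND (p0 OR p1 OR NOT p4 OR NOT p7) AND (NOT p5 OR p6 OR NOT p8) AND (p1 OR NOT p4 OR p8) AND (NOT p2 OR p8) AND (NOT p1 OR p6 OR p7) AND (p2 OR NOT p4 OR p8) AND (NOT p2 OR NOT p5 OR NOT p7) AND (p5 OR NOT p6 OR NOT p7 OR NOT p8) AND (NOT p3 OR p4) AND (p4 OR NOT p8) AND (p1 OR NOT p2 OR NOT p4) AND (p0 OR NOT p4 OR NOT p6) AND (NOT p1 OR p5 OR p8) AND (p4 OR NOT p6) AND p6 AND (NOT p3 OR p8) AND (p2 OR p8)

p0: True, p1: True, p2: True, p3: False, p4: True, p5: False, p6: True, p7: False, p8: True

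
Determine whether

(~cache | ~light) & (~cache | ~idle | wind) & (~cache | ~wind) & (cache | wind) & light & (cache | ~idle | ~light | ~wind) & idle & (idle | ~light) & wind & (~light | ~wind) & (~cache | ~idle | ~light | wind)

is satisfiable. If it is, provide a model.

Unsatisfiable — no assignment works.

Case light = True:
  (~cache | ~light) forces cache = False.
  (cache | wind) forces wind = True.
  Clause (~light | ~wind) is falsified — contradiction.
Case light = False:
  Clause (light) is falsified — contradiction.
Both cases fail, so the formula is unsatisfiable.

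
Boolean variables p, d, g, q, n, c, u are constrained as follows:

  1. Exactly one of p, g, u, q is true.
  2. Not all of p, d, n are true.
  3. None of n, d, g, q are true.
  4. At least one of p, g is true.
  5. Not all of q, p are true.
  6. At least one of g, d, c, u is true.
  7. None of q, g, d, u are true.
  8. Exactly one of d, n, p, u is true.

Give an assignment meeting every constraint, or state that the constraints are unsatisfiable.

p=T, d=F, g=F, q=F, n=F, c=T, u=F

  (1) {p, g, u, q}: 1 true — exactly one ✓
  (2) {p, d, n}: 1/3 true — not all ✓
  (3) {n, d, g, q}: 0 true — none ✓
  (4) {p, g}: 1 true — at least one ✓
  (5) {q, p}: 1/2 true — not all ✓
  (6) {g, d, c, u}: 1 true — at least one ✓
  (7) {q, g, d, u}: 0 true — none ✓
  (8) {d, n, p, u}: 1 true — exactly one ✓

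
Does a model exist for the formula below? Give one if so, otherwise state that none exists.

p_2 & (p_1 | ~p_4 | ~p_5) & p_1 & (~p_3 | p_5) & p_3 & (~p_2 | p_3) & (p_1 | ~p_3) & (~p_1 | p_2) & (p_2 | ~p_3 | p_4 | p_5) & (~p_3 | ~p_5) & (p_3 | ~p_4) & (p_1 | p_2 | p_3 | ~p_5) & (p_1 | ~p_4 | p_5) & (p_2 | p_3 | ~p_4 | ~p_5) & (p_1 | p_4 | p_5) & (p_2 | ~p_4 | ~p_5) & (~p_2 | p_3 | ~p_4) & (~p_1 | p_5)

Case p_1 = True:
  (p_2) forces p_2 = True.
  (p_3) forces p_3 = True.
  (~p_3 | p_5) forces p_5 = True.
  Clause (~p_3 | ~p_5) is falsified — contradiction.
Case p_1 = False:
  Clause (p_1) is falsified — contradiction.
Both cases fail, so the formula is unsatisfiable.

Unsatisfiable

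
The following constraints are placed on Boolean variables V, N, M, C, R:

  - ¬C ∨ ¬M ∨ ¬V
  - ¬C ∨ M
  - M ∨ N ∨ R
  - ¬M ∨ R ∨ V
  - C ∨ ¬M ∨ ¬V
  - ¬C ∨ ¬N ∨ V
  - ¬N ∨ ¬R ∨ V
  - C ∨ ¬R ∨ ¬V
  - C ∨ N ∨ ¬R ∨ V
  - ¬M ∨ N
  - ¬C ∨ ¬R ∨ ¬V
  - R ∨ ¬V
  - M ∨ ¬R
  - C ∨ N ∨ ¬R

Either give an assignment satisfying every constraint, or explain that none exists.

V: False; N: True; M: False; C: False; R: False

Set V = False.
Try N = False:
  (¬M ∨ N) forces M = False.
  (¬C ∨ M) forces C = False.
  (M ∨ N ∨ R) forces R = True.
  clause (C ∨ N ∨ ¬R ∨ V) is falsified — backtrack.
So N = True.
  then (¬C ∨ ¬N ∨ V) forces C = False.
  then (¬N ∨ ¬R ∨ V) forces R = False.
  then (¬M ∨ R ∨ V) forces M = False.
All clauses satisfied.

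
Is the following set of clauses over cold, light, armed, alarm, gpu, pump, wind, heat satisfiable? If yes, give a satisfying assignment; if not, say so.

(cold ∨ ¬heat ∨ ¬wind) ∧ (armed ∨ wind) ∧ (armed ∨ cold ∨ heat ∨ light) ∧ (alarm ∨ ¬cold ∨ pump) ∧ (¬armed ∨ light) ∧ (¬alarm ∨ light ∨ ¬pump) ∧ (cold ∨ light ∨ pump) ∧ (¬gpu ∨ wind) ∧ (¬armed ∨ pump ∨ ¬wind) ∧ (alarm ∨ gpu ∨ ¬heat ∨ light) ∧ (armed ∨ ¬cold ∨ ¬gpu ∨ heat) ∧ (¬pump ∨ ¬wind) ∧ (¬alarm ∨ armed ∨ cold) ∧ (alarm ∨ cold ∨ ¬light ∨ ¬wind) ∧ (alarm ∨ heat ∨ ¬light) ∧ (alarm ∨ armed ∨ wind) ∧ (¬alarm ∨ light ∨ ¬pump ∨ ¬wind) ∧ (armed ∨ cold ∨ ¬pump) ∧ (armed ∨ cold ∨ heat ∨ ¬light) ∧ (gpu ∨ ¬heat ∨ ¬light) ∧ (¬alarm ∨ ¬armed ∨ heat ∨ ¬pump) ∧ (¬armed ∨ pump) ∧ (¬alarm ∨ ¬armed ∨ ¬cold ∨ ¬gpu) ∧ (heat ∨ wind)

cold = True, light = False, armed = False, alarm = True, gpu = False, pump = False, wind = True, heat = True

Set cold = True.
Set light = False.
  then (¬armed ∨ light) forces armed = False.
  then (armed ∨ wind) forces wind = True.
  then (¬pump ∨ ¬wind) forces pump = False.
  then (alarm ∨ ¬cold ∨ pump) forces alarm = True.
Set gpu = False.
Set heat = True.
All clauses satisfied.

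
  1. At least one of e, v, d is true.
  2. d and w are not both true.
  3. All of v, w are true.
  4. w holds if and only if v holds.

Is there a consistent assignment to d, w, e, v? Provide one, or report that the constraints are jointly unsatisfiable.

d: False, w: True, e: False, v: True

  (1) {e, v, d}: 1 true — at least one ✓
  (2) d=F, w=T — not both ✓
  (3) {v, w}: all 2 true ✓
  (4) w=T, v=T — same ✓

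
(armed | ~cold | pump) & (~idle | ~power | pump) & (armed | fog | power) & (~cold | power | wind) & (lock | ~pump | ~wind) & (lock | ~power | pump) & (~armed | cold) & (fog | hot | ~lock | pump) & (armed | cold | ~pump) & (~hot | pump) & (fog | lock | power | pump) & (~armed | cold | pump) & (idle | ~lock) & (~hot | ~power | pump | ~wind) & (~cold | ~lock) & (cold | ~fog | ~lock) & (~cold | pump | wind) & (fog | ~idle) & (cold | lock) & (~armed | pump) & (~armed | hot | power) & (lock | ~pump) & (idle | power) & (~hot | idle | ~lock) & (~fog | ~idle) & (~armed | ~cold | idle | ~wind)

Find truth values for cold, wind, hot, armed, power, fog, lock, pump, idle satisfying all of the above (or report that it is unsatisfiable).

Case idle = True:
  (fog | ~idle) forces fog = True.
  Clause (~fog | ~idle) is falsified — contradiction.
Case idle = False:
  (idle | ~lock) forces lock = False.
  (cold | lock) forces cold = True.
  (lock | ~pump) forces pump = False.
  (armed | ~cold | pump) forces armed = True.
  Clause (~armed | pump) is falsified — contradiction.
Both cases fail, so the formula is unsatisfiable.

Unsatisfiable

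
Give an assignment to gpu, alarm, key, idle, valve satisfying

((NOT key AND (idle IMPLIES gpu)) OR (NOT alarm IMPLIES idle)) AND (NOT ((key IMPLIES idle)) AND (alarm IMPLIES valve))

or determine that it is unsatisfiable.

gpu = True; alarm = True; key = True; idle = False; valve = True

  (NOT key AND (idle IMPLIES gpu)) OR (NOT alarm IMPLIES idle) = True
    NOT key AND (idle IMPLIES gpu) = False
      NOT key = False
      idle IMPLIES gpu = True
    NOT alarm IMPLIES idle = True
      NOT alarm = False
  NOT ((key IMPLIES idle)) AND (alarm IMPLIES valve) = True
    NOT ((key IMPLIES idle)) = True
      key IMPLIES idle = False
    alarm IMPLIES valve = True
Both conjuncts True, so the formula holds.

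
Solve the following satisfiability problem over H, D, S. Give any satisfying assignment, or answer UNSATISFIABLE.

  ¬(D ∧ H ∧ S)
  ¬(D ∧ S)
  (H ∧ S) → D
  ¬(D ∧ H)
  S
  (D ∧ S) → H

H = False, D = False, S = True

Unit clause (S) forces S = True.
In (¬D ∨ ¬S) only ¬D is left, so D = False.
In (D ∨ ¬H ∨ ¬S) only ¬H is left, so H = False.
Check each clause:
  (S): S holds.
  (¬D ∨ ¬H ∨ ¬S): ¬D holds.
  (¬D ∨ ¬S): ¬D holds.
  (D ∨ ¬H ∨ ¬S): ¬H holds.
  (¬D ∨ H ∨ ¬S): ¬D holds.
  (¬D ∨ ¬H): ¬D holds.
All clauses satisfied.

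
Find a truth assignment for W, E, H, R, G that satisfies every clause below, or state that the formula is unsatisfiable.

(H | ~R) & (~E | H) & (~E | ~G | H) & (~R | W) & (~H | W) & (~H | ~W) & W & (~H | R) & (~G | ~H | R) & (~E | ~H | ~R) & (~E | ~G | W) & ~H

W = True, E = False, H = False, R = False, G = False

Unit clause (W) forces W = True.
Unit clause (~H) forces H = False.
In (H | ~R) only ~R is left, so R = False.
In (~E | H) only ~E is left, so E = False.
Set G = False.
All clauses satisfied.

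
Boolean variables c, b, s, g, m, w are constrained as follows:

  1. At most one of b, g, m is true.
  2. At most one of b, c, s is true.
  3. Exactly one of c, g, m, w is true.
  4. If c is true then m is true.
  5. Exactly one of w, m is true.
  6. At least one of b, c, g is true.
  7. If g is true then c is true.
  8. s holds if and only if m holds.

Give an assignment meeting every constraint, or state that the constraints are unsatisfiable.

c = False, b = True, s = False, g = False, m = False, w = True

  (1) {b, g, m}: 1 true — at most one ✓
  (2) {b, c, s}: 1 true — at most one ✓
  (3) {c, g, m, w}: 1 true — exactly one ✓
  (4) c=F ⇒ m: vacuous ✓
  (5) {w, m}: 1 true — exactly one ✓
  (6) {b, c, g}: 1 true — at least one ✓
  (7) g=F ⇒ c: vacuous ✓
  (8) s=F, m=F — same ✓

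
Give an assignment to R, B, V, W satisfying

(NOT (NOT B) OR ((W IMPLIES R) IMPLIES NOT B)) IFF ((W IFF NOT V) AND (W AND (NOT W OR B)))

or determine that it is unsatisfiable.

R = False, B = True, V = False, W = True

  (NOT (NOT B) OR ((W IMPLIES R) IMPLIES NOT B)) IFF ((W IFF NOT V) AND (W AND (NOT W OR B))) = True
    NOT (NOT B) OR ((W IMPLIES R) IMPLIES NOT B) = True
      NOT (NOT B) = True
        NOT B = False
      (W IMPLIES R) IMPLIES NOT B = True
        W IMPLIES R = False
        NOT B = False
    (W IFF NOT V) AND (W AND (NOT W OR B)) = True
      W IFF NOT V = True
        NOT V = True
      W AND (NOT W OR B) = True
        NOT W OR B = True
          NOT W = False
The formula evaluates to True.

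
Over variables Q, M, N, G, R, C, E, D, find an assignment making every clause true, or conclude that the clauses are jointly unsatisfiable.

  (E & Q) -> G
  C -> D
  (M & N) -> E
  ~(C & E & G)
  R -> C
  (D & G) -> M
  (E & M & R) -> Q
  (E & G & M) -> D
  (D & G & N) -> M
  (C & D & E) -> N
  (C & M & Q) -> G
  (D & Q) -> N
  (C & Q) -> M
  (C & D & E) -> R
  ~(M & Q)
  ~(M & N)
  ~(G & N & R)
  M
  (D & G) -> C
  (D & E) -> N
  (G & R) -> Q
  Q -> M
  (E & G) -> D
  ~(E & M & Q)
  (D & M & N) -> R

Q=F, M=T, N=F, G=T, R=F, C=T, E=F, D=T

Unit clause (M) forces M = True.
In (~M | ~Q) only ~Q is left, so Q = False.
In (~M | ~N) only ~N is left, so N = False.
Set G = True.
  then (~G | Q | ~R) forces R = False.
Set C = True.
  then (~C | D) forces D = True.
  then (~C | ~E | ~G) forces E = False.
All clauses satisfied.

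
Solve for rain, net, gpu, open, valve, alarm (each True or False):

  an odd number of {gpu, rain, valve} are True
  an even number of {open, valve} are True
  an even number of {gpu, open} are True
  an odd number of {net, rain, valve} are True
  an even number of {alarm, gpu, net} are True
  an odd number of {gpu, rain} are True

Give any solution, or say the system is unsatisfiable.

rain=T, net=F, gpu=F, open=F, valve=F, alarm=F

{gpu, rain, valve}: 1 true → odd ✓
{open, valve}: 0 true → even ✓
{gpu, open}: 0 true → even ✓
{net, rain, valve}: 1 true → odd ✓
{alarm, gpu, net}: 0 true → even ✓
{gpu, rain}: 1 true → odd ✓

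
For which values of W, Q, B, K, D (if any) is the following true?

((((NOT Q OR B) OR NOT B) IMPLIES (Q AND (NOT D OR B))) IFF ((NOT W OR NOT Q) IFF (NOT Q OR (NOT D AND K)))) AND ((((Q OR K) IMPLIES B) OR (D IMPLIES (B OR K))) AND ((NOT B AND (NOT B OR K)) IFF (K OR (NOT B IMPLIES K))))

W = False; Q = True; B = False; K = True; D = False

  (((NOT Q OR B) OR NOT B) IMPLIES (Q AND (NOT D OR B))) IFF ((NOT W OR NOT Q) IFF (NOT Q OR (NOT D AND K))) = True
    ((NOT Q OR B) OR NOT B) IMPLIES (Q AND (NOT D OR B)) = True
      (NOT Q OR B) OR NOT B = True
        NOT Q OR B = False
          NOT Q = False
        NOT B = True
      Q AND (NOT D OR B) = True
        NOT D OR B = True
          NOT D = True
    (NOT W OR NOT Q) IFF (NOT Q OR (NOT D AND K)) = True
      NOT W OR NOT Q = True
        NOT W = True
        NOT Q = False
      NOT Q OR (NOT D AND K) = True
        NOT Q = False
        NOT D AND K = True
          NOT D = True
  (((Q OR K) IMPLIES B) OR (D IMPLIES (B OR K))) AND ((NOT B AND (NOT B OR K)) IFF (K OR (NOT B IMPLIES K))) = True
    ((Q OR K) IMPLIES B) OR (D IMPLIES (B OR K)) = True
      (Q OR K) IMPLIES B = False
        Q OR K = True
      D IMPLIES (B OR K) = True
        B OR K = True
    (NOT B AND (NOT B OR K)) IFF (K OR (NOT B IMPLIES K)) = True
      NOT B AND (NOT B OR K) = True
        NOT B = True
        NOT B OR K = True
          NOT B = True
      K OR (NOT B IMPLIES K) = True
        NOT B IMPLIES K = True
          NOT B = True
Both conjuncts True, so the formula holds.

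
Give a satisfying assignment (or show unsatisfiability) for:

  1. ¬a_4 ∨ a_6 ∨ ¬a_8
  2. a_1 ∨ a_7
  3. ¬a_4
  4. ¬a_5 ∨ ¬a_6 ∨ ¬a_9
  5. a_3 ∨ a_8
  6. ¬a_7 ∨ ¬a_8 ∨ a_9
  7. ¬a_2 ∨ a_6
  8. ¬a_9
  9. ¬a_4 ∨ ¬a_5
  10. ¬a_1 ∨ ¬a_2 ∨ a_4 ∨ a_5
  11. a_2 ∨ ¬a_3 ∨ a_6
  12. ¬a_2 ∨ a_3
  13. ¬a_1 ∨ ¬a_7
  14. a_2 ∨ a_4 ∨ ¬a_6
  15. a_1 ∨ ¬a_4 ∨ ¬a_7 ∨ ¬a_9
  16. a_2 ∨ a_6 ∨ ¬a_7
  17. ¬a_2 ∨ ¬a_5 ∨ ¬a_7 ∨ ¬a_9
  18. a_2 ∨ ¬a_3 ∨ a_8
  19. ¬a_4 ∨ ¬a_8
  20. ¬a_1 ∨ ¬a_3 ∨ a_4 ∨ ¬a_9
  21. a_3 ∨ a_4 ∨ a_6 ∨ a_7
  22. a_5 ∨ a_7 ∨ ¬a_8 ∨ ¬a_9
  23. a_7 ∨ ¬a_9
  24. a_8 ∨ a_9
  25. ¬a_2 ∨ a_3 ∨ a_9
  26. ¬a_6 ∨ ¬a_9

a_1 = True; a_2 = True; a_3 = True; a_4 = False; a_5 = True; a_6 = True; a_7 = False; a_8 = True; a_9 = False

Unit clause (¬a_4) forces a_4 = False.
Unit clause (¬a_9) forces a_9 = False.
In (a_8 ∨ a_9) only a_8 is left, so a_8 = True.
In (¬a_7 ∨ ¬a_8 ∨ a_9) only ¬a_7 is left, so a_7 = False.
In (a_1 ∨ a_7) only a_1 is left, so a_1 = True.
Try a_2 = False:
  (a_2 ∨ a_4 ∨ ¬a_6) forces a_6 = False.
  (a_2 ∨ ¬a_3 ∨ a_6) forces a_3 = False.
  clause (a_3 ∨ a_4 ∨ a_6 ∨ a_7) is falsified — backtrack.
So a_2 = True.
  then (¬a_2 ∨ a_6) forces a_6 = True.
  then (¬a_1 ∨ ¬a_2 ∨ a_4 ∨ a_5) forces a_5 = True.
  then (¬a_2 ∨ a_3) forces a_3 = True.
All clauses satisfied.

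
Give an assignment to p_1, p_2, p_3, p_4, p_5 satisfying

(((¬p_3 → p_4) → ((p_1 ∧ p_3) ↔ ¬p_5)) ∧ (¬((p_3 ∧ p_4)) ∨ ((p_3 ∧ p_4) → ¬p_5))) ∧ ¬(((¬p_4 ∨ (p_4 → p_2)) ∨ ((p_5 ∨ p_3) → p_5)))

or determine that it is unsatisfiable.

p_1 = True, p_2 = False, p_3 = True, p_4 = True, p_5 = False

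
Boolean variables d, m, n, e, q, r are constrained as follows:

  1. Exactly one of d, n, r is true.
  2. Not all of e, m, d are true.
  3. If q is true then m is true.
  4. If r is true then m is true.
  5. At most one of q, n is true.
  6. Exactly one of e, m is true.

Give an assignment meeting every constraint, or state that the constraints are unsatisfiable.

d=F; m=T; n=F; e=F; q=T; r=T

  (1) {d, n, r}: 1 true — exactly one ✓
  (2) {e, m, d}: 1/3 true — not all ✓
  (3) q=T ⇒ m: T ✓
  (4) r=T ⇒ m: T ✓
  (5) {q, n}: 1 true — at most one ✓
  (6) {e, m}: 1 true — exactly one ✓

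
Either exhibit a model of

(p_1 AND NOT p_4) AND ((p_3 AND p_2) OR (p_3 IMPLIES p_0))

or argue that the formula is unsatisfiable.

p_0=T, p_1=T, p_2=T, p_3=F, p_4=F

  p_1 AND NOT p_4 = True
    NOT p_4 = True
  (p_3 AND p_2) OR (p_3 IMPLIES p_0) = True
    p_3 AND p_2 = False
    p_3 IMPLIES p_0 = True
Both conjuncts True, so the formula holds.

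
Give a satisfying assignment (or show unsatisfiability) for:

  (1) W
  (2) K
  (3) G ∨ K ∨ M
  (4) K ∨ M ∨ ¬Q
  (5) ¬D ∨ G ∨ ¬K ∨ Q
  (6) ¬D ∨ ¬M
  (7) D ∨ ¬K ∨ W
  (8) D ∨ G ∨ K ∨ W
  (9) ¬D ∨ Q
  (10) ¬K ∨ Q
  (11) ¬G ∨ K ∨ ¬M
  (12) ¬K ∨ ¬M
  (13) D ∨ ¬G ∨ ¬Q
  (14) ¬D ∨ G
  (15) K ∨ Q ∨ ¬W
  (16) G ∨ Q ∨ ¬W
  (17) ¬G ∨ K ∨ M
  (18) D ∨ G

Unit clause (W) forces W = True.
Unit clause (K) forces K = True.
In (¬K ∨ Q) only Q is left, so Q = True.
In (¬K ∨ ¬M) only ¬M is left, so M = False.
Try G = False:
  (¬D ∨ G) forces D = False.
  clause (D ∨ G) is falsified — backtrack.
So G = True.
  then (D ∨ ¬G ∨ ¬Q) forces D = True.
All clauses satisfied.

W = True, G = True, M = False, K = True, D = True, Q = True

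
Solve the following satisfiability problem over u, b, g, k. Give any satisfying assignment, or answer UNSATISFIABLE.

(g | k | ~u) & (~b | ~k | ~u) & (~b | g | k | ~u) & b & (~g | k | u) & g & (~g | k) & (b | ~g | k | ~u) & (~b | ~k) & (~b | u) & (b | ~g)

Case b = True:
  (g) forces g = True.
  (~g | k) forces k = True.
  Clause (~b | ~k) is falsified — contradiction.
Case b = False:
  Clause (b) is falsified — contradiction.
Both cases fail, so the formula is unsatisfiable.

Unsatisfiable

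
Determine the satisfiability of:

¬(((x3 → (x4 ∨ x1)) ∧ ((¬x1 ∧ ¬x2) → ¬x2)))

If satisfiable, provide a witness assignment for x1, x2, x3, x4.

x1: False, x2: True, x3: True, x4: False

  ¬(((x3 → (x4 ∨ x1)) ∧ ((¬x1 ∧ ¬x2) → ¬x2))) = True
    (x3 → (x4 ∨ x1)) ∧ ((¬x1 ∧ ¬x2) → ¬x2) = False
      x3 → (x4 ∨ x1) = False
        x4 ∨ x1 = False
      (¬x1 ∧ ¬x2) → ¬x2 = True
        ¬x1 ∧ ¬x2 = False
          ¬x1 = True
          ¬x2 = False
        ¬x2 = False
The formula evaluates to True.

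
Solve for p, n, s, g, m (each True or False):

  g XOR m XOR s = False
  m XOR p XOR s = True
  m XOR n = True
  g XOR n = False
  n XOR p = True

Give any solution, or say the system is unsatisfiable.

p=T, n=F, s=T, g=F, m=T

g XOR m XOR s = F XOR T XOR T = False ✓
m XOR p XOR s = T XOR T XOR T = True ✓
m XOR n = T XOR F = True ✓
g XOR n = F XOR F = False ✓
n XOR p = F XOR T = True ✓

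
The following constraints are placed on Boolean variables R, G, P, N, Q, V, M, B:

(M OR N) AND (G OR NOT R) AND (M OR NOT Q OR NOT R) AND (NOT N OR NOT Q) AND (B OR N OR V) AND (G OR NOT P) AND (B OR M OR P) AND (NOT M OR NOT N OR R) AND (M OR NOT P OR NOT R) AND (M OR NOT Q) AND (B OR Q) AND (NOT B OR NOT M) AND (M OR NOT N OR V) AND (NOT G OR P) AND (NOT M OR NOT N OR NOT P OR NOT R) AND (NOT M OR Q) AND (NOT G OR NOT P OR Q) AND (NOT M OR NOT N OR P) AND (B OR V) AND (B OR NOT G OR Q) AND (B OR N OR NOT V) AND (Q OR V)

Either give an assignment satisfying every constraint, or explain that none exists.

Set R = False.
Set G = False.
  then (G OR NOT P) forces P = False.
Try N = False:
  (M OR N) forces M = True.
  (NOT B OR NOT M) forces B = False.
  (B OR N OR V) forces V = True.
  clause (B OR N OR NOT V) is falsified — backtrack.
So N = True.
  then (NOT N OR NOT Q) forces Q = False.
  then (NOT M OR NOT N OR R) forces M = False.
  then (B OR Q) forces B = True.
  then (M OR NOT N OR V) forces V = True.
All clauses satisfied.

R: False, G: False, P: False, N: True, Q: False, V: True, M: False, B: True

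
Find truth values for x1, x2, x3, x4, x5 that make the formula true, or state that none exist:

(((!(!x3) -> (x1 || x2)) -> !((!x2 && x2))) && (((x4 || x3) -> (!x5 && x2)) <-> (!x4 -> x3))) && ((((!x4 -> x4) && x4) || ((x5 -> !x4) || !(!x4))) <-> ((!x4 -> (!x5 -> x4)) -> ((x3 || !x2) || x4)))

x1=F, x2=T, x3=T, x4=T, x5=F

  ((!(!x3) -> (x1 || x2)) -> !((!x2 && x2))) && (((x4 || x3) -> (!x5 && x2)) <-> (!x4 -> x3)) = True
    (!(!x3) -> (x1 || x2)) -> !((!x2 && x2)) = True
      !(!x3) -> (x1 || x2) = True
        !(!x3) = True
          !x3 = False
        x1 || x2 = True
      !((!x2 && x2)) = True
        !x2 && x2 = False
          !x2 = False
    ((x4 || x3) -> (!x5 && x2)) <-> (!x4 -> x3) = True
      (x4 || x3) -> (!x5 && x2) = True
        x4 || x3 = True
        !x5 && x2 = True
          !x5 = True
      !x4 -> x3 = True
        !x4 = False
  (((!x4 -> x4) && x4) || ((x5 -> !x4) || !(!x4))) <-> ((!x4 -> (!x5 -> x4)) -> ((x3 || !x2) || x4)) = True
    ((!x4 -> x4) && x4) || ((x5 -> !x4) || !(!x4)) = True
      (!x4 -> x4) && x4 = True
        !x4 -> x4 = True
          !x4 = False
      (x5 -> !x4) || !(!x4) = True
        x5 -> !x4 = True
          !x4 = False
        !(!x4) = True
          !x4 = False
    (!x4 -> (!x5 -> x4)) -> ((x3 || !x2) || x4) = True
      !x4 -> (!x5 -> x4) = True
        !x4 = False
        !x5 -> x4 = True
          !x5 = True
      (x3 || !x2) || x4 = True
        x3 || !x2 = True
          !x2 = False
Both conjuncts True, so the formula holds.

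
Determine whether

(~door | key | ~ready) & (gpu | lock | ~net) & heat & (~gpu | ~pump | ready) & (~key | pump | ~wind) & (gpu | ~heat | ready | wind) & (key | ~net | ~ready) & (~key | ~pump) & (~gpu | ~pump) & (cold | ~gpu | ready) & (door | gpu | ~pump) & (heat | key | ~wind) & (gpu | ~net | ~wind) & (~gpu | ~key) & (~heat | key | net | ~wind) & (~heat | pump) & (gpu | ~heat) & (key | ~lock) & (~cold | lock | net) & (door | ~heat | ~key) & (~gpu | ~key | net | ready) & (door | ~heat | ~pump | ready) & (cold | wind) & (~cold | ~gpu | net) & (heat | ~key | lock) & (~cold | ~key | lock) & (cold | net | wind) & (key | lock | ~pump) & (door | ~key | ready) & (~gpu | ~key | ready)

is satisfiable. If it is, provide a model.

No satisfying assignment exists.

Case gpu = True:
  (heat) forces heat = True.
  (~gpu | ~pump) forces pump = False.
  Clause (~heat | pump) is falsified — contradiction.
Case gpu = False:
  (heat) forces heat = True.
  Clause (gpu | ~heat) is falsified — contradiction.
Both cases fail, so the formula is unsatisfiable.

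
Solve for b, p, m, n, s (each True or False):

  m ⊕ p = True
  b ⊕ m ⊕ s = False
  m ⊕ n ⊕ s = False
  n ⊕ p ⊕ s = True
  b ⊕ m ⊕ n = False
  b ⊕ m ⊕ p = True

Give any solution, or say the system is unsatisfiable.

b: False, p: True, m: False, n: False, s: False

m ⊕ p = F ⊕ T = True ✓
b ⊕ m ⊕ s = F ⊕ F ⊕ F = False ✓
m ⊕ n ⊕ s = F ⊕ F ⊕ F = False ✓
n ⊕ p ⊕ s = F ⊕ T ⊕ F = True ✓
b ⊕ m ⊕ n = F ⊕ F ⊕ F = False ✓
b ⊕ m ⊕ p = F ⊕ F ⊕ T = True ✓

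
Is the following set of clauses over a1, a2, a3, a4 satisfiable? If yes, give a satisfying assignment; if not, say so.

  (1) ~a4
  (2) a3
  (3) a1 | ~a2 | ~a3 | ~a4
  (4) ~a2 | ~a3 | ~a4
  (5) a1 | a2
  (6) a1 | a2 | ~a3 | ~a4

Unit clause (~a4) forces a4 = False.
Unit clause (a3) forces a3 = True.
Set a1 = True.
Set a2 = False.
All clauses satisfied.

a1 = True; a2 = False; a3 = True; a4 = False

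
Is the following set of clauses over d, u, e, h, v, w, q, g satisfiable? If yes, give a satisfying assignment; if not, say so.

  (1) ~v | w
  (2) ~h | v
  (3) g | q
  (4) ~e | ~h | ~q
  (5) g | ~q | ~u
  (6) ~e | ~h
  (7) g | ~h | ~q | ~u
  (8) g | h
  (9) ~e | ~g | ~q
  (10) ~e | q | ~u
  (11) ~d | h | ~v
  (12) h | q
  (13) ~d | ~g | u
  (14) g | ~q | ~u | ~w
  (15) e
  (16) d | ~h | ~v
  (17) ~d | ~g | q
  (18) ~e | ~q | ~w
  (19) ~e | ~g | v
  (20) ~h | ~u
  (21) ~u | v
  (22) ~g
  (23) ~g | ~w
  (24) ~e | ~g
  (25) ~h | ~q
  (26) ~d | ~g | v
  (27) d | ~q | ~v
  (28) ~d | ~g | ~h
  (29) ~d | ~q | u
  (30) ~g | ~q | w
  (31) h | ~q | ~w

Case e = True:
  (~e | ~h) forces h = False.
  (g | h) forces g = True.
  Clause (~g) is falsified — contradiction.
Case e = False:
  Clause (e) is falsified — contradiction.
Both cases fail, so the formula is unsatisfiable.

Unsatisfiable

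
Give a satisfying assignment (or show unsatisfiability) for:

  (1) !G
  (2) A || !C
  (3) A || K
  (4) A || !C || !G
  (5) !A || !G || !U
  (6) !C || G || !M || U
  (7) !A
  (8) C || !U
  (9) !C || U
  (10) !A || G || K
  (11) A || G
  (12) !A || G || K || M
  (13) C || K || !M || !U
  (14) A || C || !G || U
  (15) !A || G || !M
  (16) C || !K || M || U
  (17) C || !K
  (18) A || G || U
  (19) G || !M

Case G = True:
  Clause (!G) is falsified — contradiction.
Case G = False:
  (!A) forces A = False.
  Clause (A || G) is falsified — contradiction.
Both cases fail, so the formula is unsatisfiable.

Unsatisfiable — no assignment works.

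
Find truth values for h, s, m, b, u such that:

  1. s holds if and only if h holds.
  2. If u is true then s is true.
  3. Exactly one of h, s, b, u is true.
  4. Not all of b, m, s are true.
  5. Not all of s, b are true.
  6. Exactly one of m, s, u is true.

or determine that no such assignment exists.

h: False, s: False, m: True, b: True, u: False

  (1) s=F, h=F — same ✓
  (2) u=F ⇒ s: vacuous ✓
  (3) {h, s, b, u}: 1 true — exactly one ✓
  (4) {b, m, s}: 2/3 true — not all ✓
  (5) {s, b}: 1/2 true — not all ✓
  (6) {m, s, u}: 1 true — exactly one ✓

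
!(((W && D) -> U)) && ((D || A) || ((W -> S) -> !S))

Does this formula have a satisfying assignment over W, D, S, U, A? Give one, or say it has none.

W: True, D: True, S: False, U: False, A: True

  !(((W && D) -> U)) = True
    (W && D) -> U = False
      W && D = True
  (D || A) || ((W -> S) -> !S) = True
    D || A = True
    (W -> S) -> !S = True
      W -> S = False
      !S = True
Both conjuncts True, so the formula holds.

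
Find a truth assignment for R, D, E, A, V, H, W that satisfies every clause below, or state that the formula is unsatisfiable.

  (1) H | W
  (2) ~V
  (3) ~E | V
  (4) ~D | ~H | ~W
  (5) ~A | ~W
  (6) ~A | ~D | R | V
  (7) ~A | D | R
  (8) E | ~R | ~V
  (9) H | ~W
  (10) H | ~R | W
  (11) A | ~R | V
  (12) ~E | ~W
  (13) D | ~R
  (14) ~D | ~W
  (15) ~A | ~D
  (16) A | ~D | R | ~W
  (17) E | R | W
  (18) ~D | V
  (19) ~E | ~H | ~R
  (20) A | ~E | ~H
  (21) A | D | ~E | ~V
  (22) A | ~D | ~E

Unit clause (~V) forces V = False.
In (~E | V) only ~E is left, so E = False.
In (~D | V) only ~D is left, so D = False.
In (D | ~R) only ~R is left, so R = False.
In (E | R | W) only W is left, so W = True.
In (~A | ~W) only ~A is left, so A = False.
In (H | ~W) only H is left, so H = True.
All clauses satisfied.

R = False; D = False; E = False; A = False; V = False; H = True; W = True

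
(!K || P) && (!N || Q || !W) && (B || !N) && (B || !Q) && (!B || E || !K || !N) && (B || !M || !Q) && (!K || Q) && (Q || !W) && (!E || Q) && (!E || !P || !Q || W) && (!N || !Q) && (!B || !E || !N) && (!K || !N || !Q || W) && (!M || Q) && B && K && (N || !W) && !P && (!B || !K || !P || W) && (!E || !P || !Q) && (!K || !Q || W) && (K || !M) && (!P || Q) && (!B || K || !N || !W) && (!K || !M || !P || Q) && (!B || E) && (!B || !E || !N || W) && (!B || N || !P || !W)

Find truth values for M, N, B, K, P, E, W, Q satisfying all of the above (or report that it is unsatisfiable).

Unsatisfiable — no assignment works.

Case K = True:
  (!K || P) forces P = True.
  Clause (!P) is falsified — contradiction.
Case K = False:
  Clause (K) is falsified — contradiction.
Both cases fail, so the formula is unsatisfiable.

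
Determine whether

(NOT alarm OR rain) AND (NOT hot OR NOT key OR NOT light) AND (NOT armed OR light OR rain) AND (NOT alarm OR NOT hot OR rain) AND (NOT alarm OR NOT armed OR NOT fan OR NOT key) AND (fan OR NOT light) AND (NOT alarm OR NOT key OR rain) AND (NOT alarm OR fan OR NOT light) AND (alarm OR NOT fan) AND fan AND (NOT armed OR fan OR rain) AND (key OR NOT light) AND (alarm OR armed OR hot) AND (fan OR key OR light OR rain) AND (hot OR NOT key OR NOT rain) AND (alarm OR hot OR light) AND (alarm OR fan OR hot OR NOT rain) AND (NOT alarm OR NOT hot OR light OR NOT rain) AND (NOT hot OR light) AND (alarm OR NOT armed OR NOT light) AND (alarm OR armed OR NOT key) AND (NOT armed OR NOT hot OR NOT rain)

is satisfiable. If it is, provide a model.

Unit clause (fan) forces fan = True.
In (alarm OR NOT fan) only alarm is left, so alarm = True.
In (NOT alarm OR rain) only rain is left, so rain = True.
Set armed = True.
  then (NOT alarm OR NOT armed OR NOT fan OR NOT key) forces key = False.
  then (key OR NOT light) forces light = False.
  then (NOT alarm OR NOT hot OR light OR NOT rain) forces hot = False.
All clauses satisfied.

armed = True; alarm = True; light = False; key = False; hot = False; rain = True; fan = True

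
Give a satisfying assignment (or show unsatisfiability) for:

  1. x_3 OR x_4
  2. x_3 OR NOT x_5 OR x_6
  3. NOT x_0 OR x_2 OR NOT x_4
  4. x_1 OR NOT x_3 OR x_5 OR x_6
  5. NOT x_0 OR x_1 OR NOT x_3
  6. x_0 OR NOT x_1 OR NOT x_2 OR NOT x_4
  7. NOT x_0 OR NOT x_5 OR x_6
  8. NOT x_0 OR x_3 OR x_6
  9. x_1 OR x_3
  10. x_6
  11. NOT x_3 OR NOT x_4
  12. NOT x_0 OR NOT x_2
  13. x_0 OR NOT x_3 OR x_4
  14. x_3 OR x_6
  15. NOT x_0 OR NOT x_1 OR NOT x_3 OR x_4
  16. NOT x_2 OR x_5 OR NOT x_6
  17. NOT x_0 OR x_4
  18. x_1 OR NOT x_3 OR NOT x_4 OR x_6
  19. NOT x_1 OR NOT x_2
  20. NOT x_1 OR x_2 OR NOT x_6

Case x_1 = True:
  (x_6) forces x_6 = True.
  (NOT x_1 OR NOT x_2) forces x_2 = False.
  Clause (NOT x_1 OR x_2 OR NOT x_6) is falsified — contradiction.
Case x_1 = False:
  (x_1 OR x_3) forces x_3 = True.
  (NOT x_0 OR x_1 OR NOT x_3) forces x_0 = False.
  (x_6) forces x_6 = True.
  (NOT x_3 OR NOT x_4) forces x_4 = False.
  Clause (x_0 OR NOT x_3 OR x_4) is falsified — contradiction.
Both cases fail, so the formula is unsatisfiable.

Unsatisfiable — no assignment works.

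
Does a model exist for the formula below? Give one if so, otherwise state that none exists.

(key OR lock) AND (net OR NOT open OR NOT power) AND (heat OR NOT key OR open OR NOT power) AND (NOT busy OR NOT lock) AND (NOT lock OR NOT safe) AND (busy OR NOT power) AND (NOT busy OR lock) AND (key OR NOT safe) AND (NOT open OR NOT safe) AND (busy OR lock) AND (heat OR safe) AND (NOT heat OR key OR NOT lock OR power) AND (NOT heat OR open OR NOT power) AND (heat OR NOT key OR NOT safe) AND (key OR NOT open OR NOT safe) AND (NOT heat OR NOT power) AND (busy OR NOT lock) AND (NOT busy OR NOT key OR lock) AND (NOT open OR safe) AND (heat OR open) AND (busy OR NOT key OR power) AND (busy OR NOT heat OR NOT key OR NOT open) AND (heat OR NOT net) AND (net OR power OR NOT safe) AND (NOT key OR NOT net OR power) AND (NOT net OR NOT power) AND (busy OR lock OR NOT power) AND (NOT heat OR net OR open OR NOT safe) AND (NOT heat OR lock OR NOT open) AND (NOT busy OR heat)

Unsatisfiable — no assignment works.

Case lock = True:
  (NOT busy OR NOT lock) forces busy = False.
  Clause (busy OR NOT lock) is falsified — contradiction.
Case lock = False:
  (key OR lock) forces key = True.
  (NOT busy OR lock) forces busy = False.
  Clause (busy OR lock) is falsified — contradiction.
Both cases fail, so the formula is unsatisfiable.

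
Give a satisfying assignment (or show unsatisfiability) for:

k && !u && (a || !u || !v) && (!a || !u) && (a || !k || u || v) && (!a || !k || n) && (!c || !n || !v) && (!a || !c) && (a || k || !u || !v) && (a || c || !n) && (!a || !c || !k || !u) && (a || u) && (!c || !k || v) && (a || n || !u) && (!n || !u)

v = True, n = True, a = True, c = False, u = False, k = True

Unit clause (k) forces k = True.
Unit clause (!u) forces u = False.
In (a || u) only a is left, so a = True.
In (!a || !k || n) only n is left, so n = True.
In (!a || !c) only !c is left, so c = False.
Set v = True.
All clauses satisfied.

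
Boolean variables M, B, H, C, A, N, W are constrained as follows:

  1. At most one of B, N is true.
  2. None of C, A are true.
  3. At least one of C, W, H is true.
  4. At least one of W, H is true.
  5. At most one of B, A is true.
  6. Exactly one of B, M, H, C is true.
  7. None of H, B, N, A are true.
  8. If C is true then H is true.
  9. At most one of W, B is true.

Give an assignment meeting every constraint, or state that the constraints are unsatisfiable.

M = True, B = False, H = False, C = False, A = False, N = False, W = True

  (1) {B, N}: 0 true — at most one ✓
  (2) {C, A}: 0 true — none ✓
  (3) {C, W, H}: 1 true — at least one ✓
  (4) {W, H}: 1 true — at least one ✓
  (5) {B, A}: 0 true — at most one ✓
  (6) {B, M, H, C}: 1 true — exactly one ✓
  (7) {H, B, N, A}: 0 true — none ✓
  (8) C=F ⇒ H: vacuous ✓
  (9) {W, B}: 1 true — at most one ✓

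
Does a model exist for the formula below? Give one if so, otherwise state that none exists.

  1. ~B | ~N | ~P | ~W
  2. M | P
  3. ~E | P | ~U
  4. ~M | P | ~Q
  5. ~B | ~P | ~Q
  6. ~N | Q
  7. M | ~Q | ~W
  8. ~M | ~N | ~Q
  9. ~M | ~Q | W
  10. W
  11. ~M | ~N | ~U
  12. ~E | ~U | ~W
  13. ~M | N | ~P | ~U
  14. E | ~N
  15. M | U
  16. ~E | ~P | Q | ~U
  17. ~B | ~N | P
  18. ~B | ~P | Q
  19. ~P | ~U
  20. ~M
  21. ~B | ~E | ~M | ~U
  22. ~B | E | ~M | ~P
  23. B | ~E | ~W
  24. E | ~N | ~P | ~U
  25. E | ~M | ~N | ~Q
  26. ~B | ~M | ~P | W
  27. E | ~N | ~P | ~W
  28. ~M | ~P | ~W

Case P = True:
  (W) forces W = True.
  (~P | ~U) forces U = False.
  (M | U) forces M = True.
  Clause (~M) is falsified — contradiction.
Case P = False:
  (M | P) forces M = True.
  Clause (~M) is falsified — contradiction.
Both cases fail, so the formula is unsatisfiable.

The formula is unsatisfiable.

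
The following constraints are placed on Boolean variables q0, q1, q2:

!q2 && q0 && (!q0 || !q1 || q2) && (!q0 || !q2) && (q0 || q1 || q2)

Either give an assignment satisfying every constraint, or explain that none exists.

Unit clause (!q2) forces q2 = False.
Unit clause (q0) forces q0 = True.
In (!q0 || !q1 || q2) only !q1 is left, so q1 = False.
Check each clause:
  (!q2): !q2 holds.
  (q0): q0 holds.
  (!q0 || !q1 || q2): !q1 holds.
  (!q0 || !q2): !q2 holds.
  (q0 || q1 || q2): q0 holds.
All clauses satisfied.

q0: True; q1: False; q2: False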